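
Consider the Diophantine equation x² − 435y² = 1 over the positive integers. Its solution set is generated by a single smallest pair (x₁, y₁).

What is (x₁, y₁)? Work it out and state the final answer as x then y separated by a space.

146 7

[20; 1,5,1,40] for √435; ℓ=4 ⇒ convergent index 3
k=0  a_k=20  p_k/q_k = 20/1
…
k=2  a_k=5  p_k/q_k = 125/6
k=3  a_k=1  p_k/q_k = 146/7
(x₁, y₁) = (146, 7);  146² − 435·7² = 1 ✓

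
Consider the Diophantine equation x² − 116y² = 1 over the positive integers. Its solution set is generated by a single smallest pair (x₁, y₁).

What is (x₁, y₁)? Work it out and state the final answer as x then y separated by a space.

√116 = [10; 1,3,2,1,4,1,2,3,1,20, …], period ℓ=10 (even) → k=9
k=0  a_k=10  p_k/q_k = 10/1
k=1  a_k=1  p_k/q_k = 11/1
k=2  a_k=3  p_k/q_k = 43/4
k=3  a_k=2  p_k/q_k = 97/9
k=4  a_k=1  p_k/q_k = 140/13
k=5  a_k=4  p_k/q_k = 657/61
k=6  a_k=1  p_k/q_k = 797/74
k=7  a_k=2  p_k/q_k = 2251/209
k=8  a_k=3  p_k/q_k = 7550/701
k=9  a_k=1  p_k/q_k = 9801/910
→ (9801, 910).  Check: 9801²=96059601, 116·910²=96059600, difference 1.

9801 910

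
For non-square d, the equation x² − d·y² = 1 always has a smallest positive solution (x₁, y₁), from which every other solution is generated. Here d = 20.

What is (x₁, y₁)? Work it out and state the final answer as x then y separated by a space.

9 2

[4; 2,8] for √20; ℓ=2 ⇒ convergent index 1
a_0=4:  p_0=4·1+0=4,  q_0=4·0+1=1
a_1=2:  p_1=2·4+1=9,  q_1=2·1+0=2
fundamental: x₁=9, y₁=2  (since 81 − 20·4 = 1)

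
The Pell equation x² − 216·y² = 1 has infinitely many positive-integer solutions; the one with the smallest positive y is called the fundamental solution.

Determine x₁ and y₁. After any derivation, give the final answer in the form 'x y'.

485 33

[14; 1,2,3,2,1,28] for √216; ℓ=6 ⇒ convergent index 5
step 0: (14, 1)  from 14·(1,0) + (0,1)
…
step 3: (147, 10)  from 3·(44,3) + (15,1)
step 4: (338, 23)  from 2·(147,10) + (44,3)
step 5: (485, 33)  from 1·(338,23) + (147,10)
fundamental: x₁=485, y₁=33  (since 235225 − 216·1089 = 1)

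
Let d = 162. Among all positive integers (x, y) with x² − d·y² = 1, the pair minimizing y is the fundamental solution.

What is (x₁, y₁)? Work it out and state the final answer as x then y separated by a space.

d=162: √d = [12; 1,2,1,2,12,2,1,2,1,24] (ℓ=10, even), read p_9/q_9
step 0: (12, 1)  from 12·(1,0) + (0,1)
step 1: (13, 1)  from 1·(12,1) + (1,0)
…
step 8: (14268, 1121)  from 2·(5333,419) + (3602,283)
step 9: (19601, 1540)  from 1·(14268,1121) + (5333,419)
(x₁, y₁) = (19601, 1540);  19601² − 162·1540² = 1 ✓

19601 1540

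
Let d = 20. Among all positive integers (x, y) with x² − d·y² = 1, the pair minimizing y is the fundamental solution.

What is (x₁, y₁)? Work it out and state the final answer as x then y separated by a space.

√20 → a₀=4, period (2,8); ℓ=2 even so k=1
a_0=4:  p_0=4·1+0=4,  q_0=4·0+1=1
a_1=2:  p_1=2·4+1=9,  q_1=2·1+0=2
fundamental: x₁=9, y₁=2  (since 81 − 20·4 = 1)

9 2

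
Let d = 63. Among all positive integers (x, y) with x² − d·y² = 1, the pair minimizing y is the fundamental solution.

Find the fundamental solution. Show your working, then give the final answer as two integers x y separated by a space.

8 1

√63 = [7; 1,14, …], period ℓ=2 (even) → k=1
a_0=7:  p_0=7·1+0=7,  q_0=7·0+1=1
a_1=1:  p_1=1·7+1=8,  q_1=1·1+0=1
(x₁, y₁) = (8, 1);  8² − 63·1² = 1 ✓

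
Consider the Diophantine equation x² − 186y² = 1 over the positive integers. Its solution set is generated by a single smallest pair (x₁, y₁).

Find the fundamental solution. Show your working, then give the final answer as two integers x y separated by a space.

7501 550

√186 → a₀=13, period (1,1,1,3,4,3,1,1,1,26); ℓ=10 even so k=9
step 0: (13, 1)  from 13·(1,0) + (0,1)
step 1: (14, 1)  from 1·(13,1) + (1,0)
step 2: (27, 2)  from 1·(14,1) + (13,1)
step 3: (41, 3)  from 1·(27,2) + (14,1)
step 4: (150, 11)  from 3·(41,3) + (27,2)
step 5: (641, 47)  from 4·(150,11) + (41,3)
step 6: (2073, 152)  from 3·(641,47) + (150,11)
step 7: (2714, 199)  from 1·(2073,152) + (641,47)
step 8: (4787, 351)  from 1·(2714,199) + (2073,152)
step 9: (7501, 550)  from 1·(4787,351) + (2714,199)
(x₁, y₁) = (7501, 550);  7501² − 186·550² = 1 ✓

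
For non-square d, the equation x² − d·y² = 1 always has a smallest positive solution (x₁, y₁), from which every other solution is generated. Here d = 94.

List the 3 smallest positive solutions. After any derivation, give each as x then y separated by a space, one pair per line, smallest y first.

d=94: √d = [9; 1,2,3,1,1,…,2,1,18] (ℓ=16, even), read p_15/q_15
step 0: (9, 1)  from 9·(1,0) + (0,1)
…
step 2: (29, 3)  from 2·(10,1) + (9,1)
step 3: (97, 10)  from 3·(29,3) + (10,1)
step 4: (126, 13)  from 1·(97,10) + (29,3)
step 5: (223, 23)  from 1·(126,13) + (97,10)
step 6: (1241, 128)  from 5·(223,23) + (126,13)
step 7: (1464, 151)  from 1·(1241,128) + (223,23)
step 8: (12953, 1336)  from 8·(1464,151) + (1241,128)
step 9: (14417, 1487)  from 1·(12953,1336) + (1464,151)
…
step 13: (652934, 67345)  from 3·(184493,19029) + (99455,10258)
step 14: (1490361, 153719)  from 2·(652934,67345) + (184493,19029)
step 15: (2143295, 221064)  from 1·(1490361,153719) + (652934,67345)
fundamental: x₁=2143295, y₁=221064  (since 4593713457025 − 94·48869292096 = 1)
(x_2, y_2) = (2143295·2143295 + 94·221064·221064, 2143295·221064 + 221064·2143295) = (9187426914049, 947610731760)
(x_3, y_3) = (2143295·9187426914049 + 94·221064·947610731760, 2143295·947610731760 + 221064·9187426914049) = (39382732335491159615, 4062018686654877336)

2143295 221064
9187426914049 947610731760
39382732335491159615 4062018686654877336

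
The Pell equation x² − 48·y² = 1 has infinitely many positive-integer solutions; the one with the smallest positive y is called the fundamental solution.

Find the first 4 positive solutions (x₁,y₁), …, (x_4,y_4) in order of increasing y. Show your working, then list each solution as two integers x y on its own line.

7 1
97 14
1351 195
18817 2716

d=48: √d = [6; 1,12] (ℓ=2, even), read p_1/q_1
i=0: a=6 ⇒ p=6, q=1
i=1: a=1 ⇒ p=7, q=1
→ (7, 1).  Check: 7²=49, 48·1²=48, difference 1.
k=2:  x_2 = 7·7+48·1·1 = 97,  y_2 = 7·1+1·7 = 14
k=3:  x_3 = 7·97+48·1·14 = 1351,  y_3 = 7·14+1·97 = 195
k=4:  x_4 = 7·1351+48·1·195 = 18817,  y_4 = 7·195+1·1351 = 2716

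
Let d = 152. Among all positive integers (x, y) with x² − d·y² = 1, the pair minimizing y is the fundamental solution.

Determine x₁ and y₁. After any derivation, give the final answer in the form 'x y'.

√152 → a₀=12, period (3,24); ℓ=2 even so k=1
a_0=12:  p_0=12·1+0=12,  q_0=12·0+1=1
a_1=3:  p_1=3·12+1=37,  q_1=3·1+0=3
→ (37, 3).  Check: 37²=1369, 152·3²=1368, difference 1.

37 3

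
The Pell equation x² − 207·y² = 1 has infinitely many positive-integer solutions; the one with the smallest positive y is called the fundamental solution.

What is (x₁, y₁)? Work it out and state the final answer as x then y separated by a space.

1151 80

[14; 2,1,1,2,1,1,2,28] for √207; ℓ=8 ⇒ convergent index 7
a_0=14:  p_0=14·1+0=14,  q_0=14·0+1=1
…
a_2=1:  p_2=1·29+14=43,  q_2=1·2+1=3
a_3=1:  p_3=1·43+29=72,  q_3=1·3+2=5
a_4=2:  p_4=2·72+43=187,  q_4=2·5+3=13
…
a_6=1:  p_6=1·259+187=446,  q_6=1·18+13=31
a_7=2:  p_7=2·446+259=1151,  q_7=2·31+18=80
fundamental: x₁=1151, y₁=80  (since 1324801 − 207·6400 = 1)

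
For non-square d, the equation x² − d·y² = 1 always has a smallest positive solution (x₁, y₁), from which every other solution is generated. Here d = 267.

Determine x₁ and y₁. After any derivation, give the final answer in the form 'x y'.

2402 147

√267 = [16; 2,1,15,1,2,32, …], period ℓ=6 (even) → k=5
step 0: (16, 1)  from 16·(1,0) + (0,1)
…
step 2: (49, 3)  from 1·(33,2) + (16,1)
…
step 4: (817, 50)  from 1·(768,47) + (49,3)
step 5: (2402, 147)  from 2·(817,50) + (768,47)
→ (2402, 147).  Check: 2402²=5769604, 267·147²=5769603, difference 1.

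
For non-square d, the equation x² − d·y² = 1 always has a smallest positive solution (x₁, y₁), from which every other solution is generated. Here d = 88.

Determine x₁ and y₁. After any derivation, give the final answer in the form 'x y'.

d=88: √d = [9; 2,1,1,1,2,18] (ℓ=6, even), read p_5/q_5
step 0: (9, 1)  from 9·(1,0) + (0,1)
…
step 2: (28, 3)  from 1·(19,2) + (9,1)
…
step 4: (75, 8)  from 1·(47,5) + (28,3)
step 5: (197, 21)  from 2·(75,8) + (47,5)
(x₁, y₁) = (197, 21);  197² − 88·21² = 1 ✓

197 21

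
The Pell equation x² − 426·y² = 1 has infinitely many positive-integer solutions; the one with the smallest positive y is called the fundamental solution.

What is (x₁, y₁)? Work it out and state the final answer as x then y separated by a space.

88751 4300

√426 = [20; 1,1,1,3,2,6,2,3,1,1,1,40, …], period ℓ=12 (even) → k=11
step 0: (20, 1)  from 20·(1,0) + (0,1)
step 1: (21, 1)  from 1·(20,1) + (1,0)
step 2: (41, 2)  from 1·(21,1) + (20,1)
…
step 5: (516, 25)  from 2·(227,11) + (62,3)
…
step 9: (31971, 1549)  from 1·(24809,1202) + (7162,347)
step 10: (56780, 2751)  from 1·(31971,1549) + (24809,1202)
step 11: (88751, 4300)  from 1·(56780,2751) + (31971,1549)
fundamental: x₁=88751, y₁=4300  (since 7876740001 − 426·18490000 = 1)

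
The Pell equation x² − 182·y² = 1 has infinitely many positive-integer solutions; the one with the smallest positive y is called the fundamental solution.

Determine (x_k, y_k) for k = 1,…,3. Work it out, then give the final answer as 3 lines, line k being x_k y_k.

27 2
1457 108
78651 5830

√182 = [13; 2,26, …], period ℓ=2 (even) → k=1
step 0: (13, 1)  from 13·(1,0) + (0,1)
step 1: (27, 2)  from 2·(13,1) + (1,0)
→ (27, 2).  Check: 27²=729, 182·2²=728, difference 1.
k=2:  x_2 = 27·27+182·2·2 = 1457,  y_2 = 27·2+2·27 = 108
k=3:  x_3 = 27·1457+182·2·108 = 78651,  y_3 = 27·108+2·1457 = 5830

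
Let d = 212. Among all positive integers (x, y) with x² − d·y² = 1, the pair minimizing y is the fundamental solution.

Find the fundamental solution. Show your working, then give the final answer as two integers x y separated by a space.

√212 = [14; 1,1,3,1,1,…,1,1,28, …], period ℓ=14 (even) → k=13
a_0=14:  p_0=14·1+0=14,  q_0=14·0+1=1
…
a_3=3:  p_3=3·29+15=102,  q_3=3·2+1=7
…
a_6=1:  p_6=1·233+131=364,  q_6=1·16+9=25
…
a_9=1:  p_9=1·2781+2417=5198,  q_9=1·191+166=357
…
a_12=1:  p_12=1·29135+7979=37114,  q_12=1·2001+548=2549
a_13=1:  p_13=1·37114+29135=66249,  q_13=1·2549+2001=4550
→ (66249, 4550).  Check: 66249²=4388930001, 212·4550²=4388930000, difference 1.

66249 4550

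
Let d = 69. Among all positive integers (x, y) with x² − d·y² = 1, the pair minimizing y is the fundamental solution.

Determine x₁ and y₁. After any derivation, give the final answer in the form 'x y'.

√69 = [8; 3,3,1,4,1,3,3,16, …], period ℓ=8 (even) → k=7
step 0: (8, 1)  from 8·(1,0) + (0,1)
step 1: (25, 3)  from 3·(8,1) + (1,0)
step 2: (83, 10)  from 3·(25,3) + (8,1)
step 3: (108, 13)  from 1·(83,10) + (25,3)
step 4: (515, 62)  from 4·(108,13) + (83,10)
…
step 6: (2384, 287)  from 3·(623,75) + (515,62)
step 7: (7775, 936)  from 3·(2384,287) + (623,75)
→ (7775, 936).  Check: 7775²=60450625, 69·936²=60450624, difference 1.

7775 936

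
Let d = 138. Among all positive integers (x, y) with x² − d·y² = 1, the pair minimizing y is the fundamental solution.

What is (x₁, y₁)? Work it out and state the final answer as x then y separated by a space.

47 4

√138 → a₀=11, period (1,2,1,22); ℓ=4 even so k=3
step 0: (11, 1)  from 11·(1,0) + (0,1)
step 1: (12, 1)  from 1·(11,1) + (1,0)
step 2: (35, 3)  from 2·(12,1) + (11,1)
step 3: (47, 4)  from 1·(35,3) + (12,1)
→ (47, 4).  Check: 47²=2209, 138·4²=2208, difference 1.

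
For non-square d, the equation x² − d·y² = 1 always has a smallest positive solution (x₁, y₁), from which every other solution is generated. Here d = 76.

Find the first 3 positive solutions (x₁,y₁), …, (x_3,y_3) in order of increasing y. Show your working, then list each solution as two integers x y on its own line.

√76 → a₀=8, period (1,2,1,1,5,4,5,1,1,2,1,16); ℓ=12 even so k=11
a_0=8:  p_0=8·1+0=8,  q_0=8·0+1=1
a_1=1:  p_1=1·8+1=9,  q_1=1·1+0=1
…
a_7=5:  p_7=5·1421+340=7445,  q_7=5·163+39=854
…
a_10=2:  p_10=2·16311+8866=41488,  q_10=2·1871+1017=4759
a_11=1:  p_11=1·41488+16311=57799,  q_11=1·4759+1871=6630
(x₁, y₁) = (57799, 6630);  57799² − 76·6630² = 1 ✓
(x_2, y_2) = (57799·57799 + 76·6630·6630, 57799·6630 + 6630·57799) = (6681448801, 766414740)
(x_3, y_3) = (57799·6681448801 + 76·6630·766414740, 57799·766414740 + 6630·6681448801) = (772362118440199, 88596011107890)

57799 6630
6681448801 766414740
772362118440199 88596011107890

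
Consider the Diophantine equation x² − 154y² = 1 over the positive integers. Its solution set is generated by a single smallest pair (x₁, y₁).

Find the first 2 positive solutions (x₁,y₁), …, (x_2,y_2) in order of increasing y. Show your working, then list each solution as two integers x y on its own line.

d=154: √d = [12; 2,2,3,1,2,1,3,2,2,24] (ℓ=10, even), read p_9/q_9
i=0: a=12 ⇒ p=12, q=1
…
i=7: a=3 ⇒ p=3847, q=310
i=8: a=2 ⇒ p=8724, q=703
i=9: a=2 ⇒ p=21295, q=1716
fundamental: x₁=21295, y₁=1716  (since 453477025 − 154·2944656 = 1)
(21295+1716√154)^2 = 906954049 + 73084440√154

21295 1716
906954049 73084440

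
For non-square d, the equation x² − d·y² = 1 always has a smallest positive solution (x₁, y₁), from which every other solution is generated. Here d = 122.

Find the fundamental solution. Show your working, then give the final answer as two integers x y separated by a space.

243 22

d=122: √d = [11; 22] (ℓ=1, odd), read p_1/q_1
a_0=11:  p_0=11·1+0=11,  q_0=11·0+1=1
a_1=22:  p_1=22·11+1=243,  q_1=22·1+0=22
(x₁, y₁) = (243, 22);  243² − 122·22² = 1 ✓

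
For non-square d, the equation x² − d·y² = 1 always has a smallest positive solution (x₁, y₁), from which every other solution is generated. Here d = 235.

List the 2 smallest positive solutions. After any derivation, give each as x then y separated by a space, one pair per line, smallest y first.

d=235: √d = [15; 3,30] (ℓ=2, even), read p_1/q_1
k=0  a_k=15  p_k/q_k = 15/1
k=1  a_k=3  p_k/q_k = 46/3
(x₁, y₁) = (46, 3);  46² − 235·3² = 1 ✓
n=2: (46,3)∘(46,3) = (46·46+235·3·3, 46·3+3·46) = (4231,276)

46 3
4231 276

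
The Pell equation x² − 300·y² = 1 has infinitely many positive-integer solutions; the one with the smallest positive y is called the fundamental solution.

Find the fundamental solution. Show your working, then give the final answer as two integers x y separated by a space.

d=300: √d = [17; 3,8,3,34] (ℓ=4, even), read p_3/q_3
a_0=17:  p_0=17·1+0=17,  q_0=17·0+1=1
a_1=3:  p_1=3·17+1=52,  q_1=3·1+0=3
a_2=8:  p_2=8·52+17=433,  q_2=8·3+1=25
a_3=3:  p_3=3·433+52=1351,  q_3=3·25+3=78
(x₁, y₁) = (1351, 78);  1351² − 300·78² = 1 ✓

1351 78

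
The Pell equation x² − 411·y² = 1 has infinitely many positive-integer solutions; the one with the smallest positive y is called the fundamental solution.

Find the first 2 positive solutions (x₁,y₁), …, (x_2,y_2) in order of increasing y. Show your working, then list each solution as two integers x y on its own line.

d=411: √d = [20; 3,1,1,1,19,1,1,1,3,40] (ℓ=10, even), read p_9/q_9
step 0: (20, 1)  from 20·(1,0) + (0,1)
…
step 6: (4602, 227)  from 1·(4379,216) + (223,11)
…
step 8: (13583, 670)  from 1·(8981,443) + (4602,227)
step 9: (49730, 2453)  from 3·(13583,670) + (8981,443)
(x₁, y₁) = (49730, 2453);  49730² − 411·2453² = 1 ✓
(49730+2453√411)^2 = 4946145799 + 243975380√411

49730 2453
4946145799 243975380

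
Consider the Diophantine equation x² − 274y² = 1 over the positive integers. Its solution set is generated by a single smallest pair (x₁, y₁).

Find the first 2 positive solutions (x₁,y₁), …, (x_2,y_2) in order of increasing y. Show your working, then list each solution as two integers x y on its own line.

3959299 239190
31352097142801 1894049455620

√274 → a₀=16, period (1,1,4,4,1,1,32); ℓ=7 odd so k=13
i=0: a=16 ⇒ p=16, q=1
…
i=2: a=1 ⇒ p=33, q=2
i=3: a=4 ⇒ p=149, q=9
i=4: a=4 ⇒ p=629, q=38
…
i=7: a=32 ⇒ p=45802, q=2767
…
i=9: a=1 ⇒ p=93011, q=5619
i=10: a=4 ⇒ p=419253, q=25328
…
i=12: a=1 ⇒ p=2189276, q=132259
i=13: a=1 ⇒ p=3959299, q=239190
→ (3959299, 239190).  Check: 3959299²=15676048571401, 274·239190²=15676048571400, difference 1.
(3959299+239190√274)^2 = 31352097142801 + 1894049455620√274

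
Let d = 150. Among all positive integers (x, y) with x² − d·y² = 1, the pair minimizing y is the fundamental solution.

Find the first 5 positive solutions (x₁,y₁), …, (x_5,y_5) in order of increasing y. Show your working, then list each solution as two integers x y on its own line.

49 4
4801 392
470449 38412
46099201 3763984
4517251249 368832020

√150 = [12; 4,24, …], period ℓ=2 (even) → k=1
k=0  a_k=12  p_k/q_k = 12/1
k=1  a_k=4  p_k/q_k = 49/4
(x₁, y₁) = (49, 4);  49² − 150·4² = 1 ✓
(49+4√150)^2 = 4801 + 392√150
(49+4√150)^3 = 470449 + 38412√150
(49+4√150)^4 = 46099201 + 3763984√150
(49+4√150)^5 = 4517251249 + 368832020√150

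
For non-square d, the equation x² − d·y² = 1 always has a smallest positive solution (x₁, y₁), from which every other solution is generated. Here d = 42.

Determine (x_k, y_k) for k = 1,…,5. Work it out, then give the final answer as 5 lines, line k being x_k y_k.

d=42: √d = [6; 2,12] (ℓ=2, even), read p_1/q_1
i=0: a=6 ⇒ p=6, q=1
i=1: a=2 ⇒ p=13, q=2
fundamental: x₁=13, y₁=2  (since 169 − 42·4 = 1)
n=2: (13,2)∘(13,2) = (13·13+42·2·2, 13·2+2·13) = (337,52)
n=3: (337,52)∘(13,2) = (13·337+42·2·52, 13·52+2·337) = (8749,1350)
n=4: (8749,1350)∘(13,2) = (13·8749+42·2·1350, 13·1350+2·8749) = (227137,35048)
n=5: (227137,35048)∘(13,2) = (13·227137+42·2·35048, 13·35048+2·227137) = (5896813,909898)

13 2
337 52
8749 1350
227137 35048
5896813 909898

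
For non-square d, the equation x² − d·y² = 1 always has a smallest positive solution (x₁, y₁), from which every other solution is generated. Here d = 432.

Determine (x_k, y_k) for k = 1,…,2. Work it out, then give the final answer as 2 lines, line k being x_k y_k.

1351 65
3650401 175630

√432 = [20; 1,3,1,1,1,3,1,40, …], period ℓ=8 (even) → k=7
a_0=20:  p_0=20·1+0=20,  q_0=20·0+1=1
a_1=1:  p_1=1·20+1=21,  q_1=1·1+0=1
a_2=3:  p_2=3·21+20=83,  q_2=3·1+1=4
a_3=1:  p_3=1·83+21=104,  q_3=1·4+1=5
a_4=1:  p_4=1·104+83=187,  q_4=1·5+4=9
a_5=1:  p_5=1·187+104=291,  q_5=1·9+5=14
a_6=3:  p_6=3·291+187=1060,  q_6=3·14+9=51
a_7=1:  p_7=1·1060+291=1351,  q_7=1·51+14=65
fundamental: x₁=1351, y₁=65  (since 1825201 − 432·4225 = 1)
(x_2, y_2) = (1351·1351 + 432·65·65, 1351·65 + 65·1351) = (3650401, 175630)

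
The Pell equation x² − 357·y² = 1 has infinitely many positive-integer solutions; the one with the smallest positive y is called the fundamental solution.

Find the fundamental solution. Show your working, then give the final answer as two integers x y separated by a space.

3401 180

√357 = [18; 1,8,2,8,1,36, …], period ℓ=6 (even) → k=5
step 0: (18, 1)  from 18·(1,0) + (0,1)
step 1: (19, 1)  from 1·(18,1) + (1,0)
step 2: (170, 9)  from 8·(19,1) + (18,1)
…
step 4: (3042, 161)  from 8·(359,19) + (170,9)
step 5: (3401, 180)  from 1·(3042,161) + (359,19)
(x₁, y₁) = (3401, 180);  3401² − 357·180² = 1 ✓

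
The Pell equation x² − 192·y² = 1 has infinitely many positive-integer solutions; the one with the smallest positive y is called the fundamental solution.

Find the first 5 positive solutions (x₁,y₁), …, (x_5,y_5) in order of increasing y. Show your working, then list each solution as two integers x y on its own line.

97 7
18817 1358
3650401 263445
708158977 51106972
137379191137 9914489123

d=192: √d = [13; 1,5,1,26] (ℓ=4, even), read p_3/q_3
i=0: a=13 ⇒ p=13, q=1
i=1: a=1 ⇒ p=14, q=1
i=2: a=5 ⇒ p=83, q=6
i=3: a=1 ⇒ p=97, q=7
(x₁, y₁) = (97, 7);  97² − 192·7² = 1 ✓
k=2:  x_2 = 97·97+192·7·7 = 18817,  y_2 = 97·7+7·97 = 1358
k=3:  x_3 = 97·18817+192·7·1358 = 3650401,  y_3 = 97·1358+7·18817 = 263445
k=4:  x_4 = 97·3650401+192·7·263445 = 708158977,  y_4 = 97·263445+7·3650401 = 51106972
k=5:  x_5 = 97·708158977+192·7·51106972 = 137379191137,  y_5 = 97·51106972+7·708158977 = 9914489123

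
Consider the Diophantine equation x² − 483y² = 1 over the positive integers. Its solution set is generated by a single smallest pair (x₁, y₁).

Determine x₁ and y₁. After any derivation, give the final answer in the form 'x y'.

22 1

√483 → a₀=21, period (1,42); ℓ=2 even so k=1
step 0: (21, 1)  from 21·(1,0) + (0,1)
step 1: (22, 1)  from 1·(21,1) + (1,0)
fundamental: x₁=22, y₁=1  (since 484 − 483·1 = 1)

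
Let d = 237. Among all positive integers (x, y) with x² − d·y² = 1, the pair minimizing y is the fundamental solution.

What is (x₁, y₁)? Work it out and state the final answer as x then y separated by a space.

228151 14820

[15; 2,1,1,7,10,7,1,1,2,30] for √237; ℓ=10 ⇒ convergent index 9
i=0: a=15 ⇒ p=15, q=1
i=1: a=2 ⇒ p=31, q=2
i=2: a=1 ⇒ p=46, q=3
i=3: a=1 ⇒ p=77, q=5
i=4: a=7 ⇒ p=585, q=38
i=5: a=10 ⇒ p=5927, q=385
…
i=7: a=1 ⇒ p=48001, q=3118
i=8: a=1 ⇒ p=90075, q=5851
i=9: a=2 ⇒ p=228151, q=14820
(x₁, y₁) = (228151, 14820);  228151² − 237·14820² = 1 ✓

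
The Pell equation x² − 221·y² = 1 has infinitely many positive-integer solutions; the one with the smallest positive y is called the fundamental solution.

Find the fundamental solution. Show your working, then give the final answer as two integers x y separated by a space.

1665 112

[14; 1,6,2,6,1,28] for √221; ℓ=6 ⇒ convergent index 5
i=0: a=14 ⇒ p=14, q=1
i=1: a=1 ⇒ p=15, q=1
i=2: a=6 ⇒ p=104, q=7
i=3: a=2 ⇒ p=223, q=15
i=4: a=6 ⇒ p=1442, q=97
i=5: a=1 ⇒ p=1665, q=112
fundamental: x₁=1665, y₁=112  (since 2772225 − 221·12544 = 1)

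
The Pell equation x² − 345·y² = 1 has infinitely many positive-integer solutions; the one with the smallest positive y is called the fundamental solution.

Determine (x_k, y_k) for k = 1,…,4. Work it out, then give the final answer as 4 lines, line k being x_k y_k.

[18; 1,1,2,1,6,1,2,1,1,36] for √345; ℓ=10 ⇒ convergent index 9
a_0=18:  p_0=18·1+0=18,  q_0=18·0+1=1
a_1=1:  p_1=1·18+1=19,  q_1=1·1+0=1
a_2=1:  p_2=1·19+18=37,  q_2=1·1+1=2
a_3=2:  p_3=2·37+19=93,  q_3=2·2+1=5
…
a_5=6:  p_5=6·130+93=873,  q_5=6·7+5=47
a_6=1:  p_6=1·873+130=1003,  q_6=1·47+7=54
a_7=2:  p_7=2·1003+873=2879,  q_7=2·54+47=155
a_8=1:  p_8=1·2879+1003=3882,  q_8=1·155+54=209
a_9=1:  p_9=1·3882+2879=6761,  q_9=1·209+155=364
(x₁, y₁) = (6761, 364);  6761² − 345·364² = 1 ✓
(6761+364√345)^2 = 91422241 + 4922008√345
(6761+364√345)^3 = 1236211536041 + 66555391812√345
(6761+364√345)^4 = 16716052298924161 + 899962003159856√345

6761 364
91422241 4922008
1236211536041 66555391812
16716052298924161 899962003159856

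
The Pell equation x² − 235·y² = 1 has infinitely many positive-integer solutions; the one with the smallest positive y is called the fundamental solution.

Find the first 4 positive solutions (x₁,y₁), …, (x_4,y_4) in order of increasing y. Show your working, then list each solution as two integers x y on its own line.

d=235: √d = [15; 3,30] (ℓ=2, even), read p_1/q_1
step 0: (15, 1)  from 15·(1,0) + (0,1)
step 1: (46, 3)  from 3·(15,1) + (1,0)
fundamental: x₁=46, y₁=3  (since 2116 − 235·9 = 1)
(x_2, y_2) = (46·46 + 235·3·3, 46·3 + 3·46) = (4231, 276)
(x_3, y_3) = (46·4231 + 235·3·276, 46·276 + 3·4231) = (389206, 25389)
(x_4, y_4) = (46·389206 + 235·3·25389, 46·25389 + 3·389206) = (35802721, 2335512)

46 3
4231 276
389206 25389
35802721 2335512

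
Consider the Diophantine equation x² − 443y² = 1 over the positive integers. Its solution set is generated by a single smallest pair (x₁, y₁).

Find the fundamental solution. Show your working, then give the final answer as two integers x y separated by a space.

[21; 21,42] for √443; ℓ=2 ⇒ convergent index 1
step 0: (21, 1)  from 21·(1,0) + (0,1)
step 1: (442, 21)  from 21·(21,1) + (1,0)
→ (442, 21).  Check: 442²=195364, 443·21²=195363, difference 1.

442 21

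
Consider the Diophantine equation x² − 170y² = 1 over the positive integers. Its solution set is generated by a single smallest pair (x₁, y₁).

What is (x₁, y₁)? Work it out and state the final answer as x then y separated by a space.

√170 → a₀=13, period (26); ℓ=1 odd so k=1
a_0=13:  p_0=13·1+0=13,  q_0=13·0+1=1
a_1=26:  p_1=26·13+1=339,  q_1=26·1+0=26
(x₁, y₁) = (339, 26);  339² − 170·26² = 1 ✓

339 26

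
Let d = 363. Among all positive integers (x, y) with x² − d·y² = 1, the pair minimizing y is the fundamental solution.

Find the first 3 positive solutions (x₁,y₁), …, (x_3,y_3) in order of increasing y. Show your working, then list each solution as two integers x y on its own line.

362 19
262087 13756
189750626 9959325

√363 = [19; 19,38, …], period ℓ=2 (even) → k=1
a_0=19:  p_0=19·1+0=19,  q_0=19·0+1=1
a_1=19:  p_1=19·19+1=362,  q_1=19·1+0=19
→ (362, 19).  Check: 362²=131044, 363·19²=131043, difference 1.
(362+19√363)^2 = 262087 + 13756√363
(362+19√363)^3 = 189750626 + 9959325√363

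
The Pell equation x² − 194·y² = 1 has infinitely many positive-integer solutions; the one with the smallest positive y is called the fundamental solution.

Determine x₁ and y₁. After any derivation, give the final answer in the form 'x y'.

195 14

√194 → a₀=13, period (1,12,1,26); ℓ=4 even so k=3
step 0: (13, 1)  from 13·(1,0) + (0,1)
…
step 2: (181, 13)  from 12·(14,1) + (13,1)
step 3: (195, 14)  from 1·(181,13) + (14,1)
fundamental: x₁=195, y₁=14  (since 38025 − 194·196 = 1)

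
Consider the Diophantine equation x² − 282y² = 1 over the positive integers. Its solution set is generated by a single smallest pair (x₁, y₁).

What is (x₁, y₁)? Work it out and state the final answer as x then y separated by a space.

2351 140

[16; 1,3,1,4,1,3,1,32] for √282; ℓ=8 ⇒ convergent index 7
i=0: a=16 ⇒ p=16, q=1
…
i=4: a=4 ⇒ p=403, q=24
…
i=6: a=3 ⇒ p=1864, q=111
i=7: a=1 ⇒ p=2351, q=140
→ (2351, 140).  Check: 2351²=5527201, 282·140²=5527200, difference 1.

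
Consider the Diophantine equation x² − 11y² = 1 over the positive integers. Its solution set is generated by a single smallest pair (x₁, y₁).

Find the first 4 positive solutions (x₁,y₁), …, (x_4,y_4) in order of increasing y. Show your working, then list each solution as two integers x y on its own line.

√11 = [3; 3,6, …], period ℓ=2 (even) → k=1
step 0: (3, 1)  from 3·(1,0) + (0,1)
step 1: (10, 3)  from 3·(3,1) + (1,0)
→ (10, 3).  Check: 10²=100, 11·3²=99, difference 1.
k=2:  x_2 = 10·10+11·3·3 = 199,  y_2 = 10·3+3·10 = 60
k=3:  x_3 = 10·199+11·3·60 = 3970,  y_3 = 10·60+3·199 = 1197
k=4:  x_4 = 10·3970+11·3·1197 = 79201,  y_4 = 10·1197+3·3970 = 23880

10 3
199 60
3970 1197
79201 23880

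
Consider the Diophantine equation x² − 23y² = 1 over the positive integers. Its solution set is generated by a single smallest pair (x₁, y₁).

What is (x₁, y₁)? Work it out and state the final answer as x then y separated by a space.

d=23: √d = [4; 1,3,1,8] (ℓ=4, even), read p_3/q_3
step 0: (4, 1)  from 4·(1,0) + (0,1)
step 1: (5, 1)  from 1·(4,1) + (1,0)
step 2: (19, 4)  from 3·(5,1) + (4,1)
step 3: (24, 5)  from 1·(19,4) + (5,1)
→ (24, 5).  Check: 24²=576, 23·5²=575, difference 1.

24 5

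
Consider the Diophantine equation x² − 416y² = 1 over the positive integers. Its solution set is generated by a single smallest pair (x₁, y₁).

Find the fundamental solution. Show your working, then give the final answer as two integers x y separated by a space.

5201 255

√416 → a₀=20, period (2,1,1,9,1,1,2,40); ℓ=8 even so k=7
step 0: (20, 1)  from 20·(1,0) + (0,1)
step 1: (41, 2)  from 2·(20,1) + (1,0)
step 2: (61, 3)  from 1·(41,2) + (20,1)
…
step 4: (979, 48)  from 9·(102,5) + (61,3)
…
step 6: (2060, 101)  from 1·(1081,53) + (979,48)
step 7: (5201, 255)  from 2·(2060,101) + (1081,53)
(x₁, y₁) = (5201, 255);  5201² − 416·255² = 1 ✓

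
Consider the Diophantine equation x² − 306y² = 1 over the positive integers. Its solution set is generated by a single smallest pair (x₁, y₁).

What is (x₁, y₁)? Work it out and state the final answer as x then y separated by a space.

35 2

[17; 2,34] for √306; ℓ=2 ⇒ convergent index 1
k=0  a_k=17  p_k/q_k = 17/1
k=1  a_k=2  p_k/q_k = 35/2
→ (35, 2).  Check: 35²=1225, 306·2²=1224, difference 1.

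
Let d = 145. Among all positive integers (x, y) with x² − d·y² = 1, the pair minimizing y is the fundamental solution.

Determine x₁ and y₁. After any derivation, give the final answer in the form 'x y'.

289 24

[12; 24] for √145; ℓ=1 ⇒ convergent index 1
k=0  a_k=12  p_k/q_k = 12/1
k=1  a_k=24  p_k/q_k = 289/24
(x₁, y₁) = (289, 24);  289² − 145·24² = 1 ✓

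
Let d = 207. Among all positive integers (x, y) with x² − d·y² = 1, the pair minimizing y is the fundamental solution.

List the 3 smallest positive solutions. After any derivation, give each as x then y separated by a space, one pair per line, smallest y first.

√207 → a₀=14, period (2,1,1,2,1,1,2,28); ℓ=8 even so k=7
a_0=14:  p_0=14·1+0=14,  q_0=14·0+1=1
…
a_2=1:  p_2=1·29+14=43,  q_2=1·2+1=3
…
a_4=2:  p_4=2·72+43=187,  q_4=2·5+3=13
…
a_6=1:  p_6=1·259+187=446,  q_6=1·18+13=31
a_7=2:  p_7=2·446+259=1151,  q_7=2·31+18=80
fundamental: x₁=1151, y₁=80  (since 1324801 − 207·6400 = 1)
k=2:  x_2 = 1151·1151+207·80·80 = 2649601,  y_2 = 1151·80+80·1151 = 184160
k=3:  x_3 = 1151·2649601+207·80·184160 = 6099380351,  y_3 = 1151·184160+80·2649601 = 423936240

1151 80
2649601 184160
6099380351 423936240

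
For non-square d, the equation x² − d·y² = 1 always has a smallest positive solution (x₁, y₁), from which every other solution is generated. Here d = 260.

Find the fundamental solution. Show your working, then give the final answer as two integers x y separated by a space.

129 8

√260 = [16; 8,32, …], period ℓ=2 (even) → k=1
i=0: a=16 ⇒ p=16, q=1
i=1: a=8 ⇒ p=129, q=8
(x₁, y₁) = (129, 8);  129² − 260·8² = 1 ✓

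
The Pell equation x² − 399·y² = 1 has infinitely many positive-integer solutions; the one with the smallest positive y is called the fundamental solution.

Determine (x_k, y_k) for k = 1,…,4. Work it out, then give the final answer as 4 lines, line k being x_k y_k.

√399 → a₀=19, period (1,38); ℓ=2 even so k=1
k=0  a_k=19  p_k/q_k = 19/1
k=1  a_k=1  p_k/q_k = 20/1
fundamental: x₁=20, y₁=1  (since 400 − 399·1 = 1)
n=2: (20,1)∘(20,1) = (20·20+399·1·1, 20·1+1·20) = (799,40)
n=3: (799,40)∘(20,1) = (20·799+399·1·40, 20·40+1·799) = (31940,1599)
n=4: (31940,1599)∘(20,1) = (20·31940+399·1·1599, 20·1599+1·31940) = (1276801,63920)

20 1
799 40
31940 1599
1276801 63920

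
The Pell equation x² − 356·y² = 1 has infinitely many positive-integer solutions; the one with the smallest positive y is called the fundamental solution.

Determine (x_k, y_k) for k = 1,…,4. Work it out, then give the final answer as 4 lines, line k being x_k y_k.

d=356: √d = [18; 1,6,1,1,2,…,6,1,36] (ℓ=14, even), read p_13/q_13
a_0=18:  p_0=18·1+0=18,  q_0=18·0+1=1
a_1=1:  p_1=1·18+1=19,  q_1=1·1+0=1
a_2=6:  p_2=6·19+18=132,  q_2=6·1+1=7
a_3=1:  p_3=1·132+19=151,  q_3=1·7+1=8
a_4=1:  p_4=1·151+132=283,  q_4=1·8+7=15
a_5=2:  p_5=2·283+151=717,  q_5=2·15+8=38
a_6=1:  p_6=1·717+283=1000,  q_6=1·38+15=53
a_7=8:  p_7=8·1000+717=8717,  q_7=8·53+38=462
…
a_9=2:  p_9=2·9717+8717=28151,  q_9=2·515+462=1492
a_10=1:  p_10=1·28151+9717=37868,  q_10=1·1492+515=2007
a_11=1:  p_11=1·37868+28151=66019,  q_11=1·2007+1492=3499
a_12=6:  p_12=6·66019+37868=433982,  q_12=6·3499+2007=23001
a_13=1:  p_13=1·433982+66019=500001,  q_13=1·23001+3499=26500
fundamental: x₁=500001, y₁=26500  (since 250001000001 − 356·702250000 = 1)
n=2: (500001,26500)∘(500001,26500) = (500001·500001+356·26500·26500, 500001·26500+26500·500001) = (500002000001,26500053000)
n=3: (500002000001,26500053000)∘(500001,26500) = (500001·500002000001+356·26500·26500053000, 500001·26500053000+26500·500002000001) = (500003000004500001,26500106000079500)
n=4: (500003000004500001,26500106000079500)∘(500001,26500) = (500001·500003000004500001+356·26500·26500106000079500, 500001·26500106000079500+26500·500003000004500001) = (500004000010000008000001,26500159000265000106000)

500001 26500
500002000001 26500053000
500003000004500001 26500106000079500
500004000010000008000001 26500159000265000106000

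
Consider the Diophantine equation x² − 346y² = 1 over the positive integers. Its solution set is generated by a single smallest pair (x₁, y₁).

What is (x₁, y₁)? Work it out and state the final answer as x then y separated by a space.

d=346: √d = [18; 1,1,1,1,36] (ℓ=5, odd), read p_9/q_9
step 0: (18, 1)  from 18·(1,0) + (0,1)
step 1: (19, 1)  from 1·(18,1) + (1,0)
…
step 5: (3404, 183)  from 36·(93,5) + (56,3)
step 6: (3497, 188)  from 1·(3404,183) + (93,5)
…
step 8: (10398, 559)  from 1·(6901,371) + (3497,188)
step 9: (17299, 930)  from 1·(10398,559) + (6901,371)
(x₁, y₁) = (17299, 930);  17299² − 346·930² = 1 ✓

17299 930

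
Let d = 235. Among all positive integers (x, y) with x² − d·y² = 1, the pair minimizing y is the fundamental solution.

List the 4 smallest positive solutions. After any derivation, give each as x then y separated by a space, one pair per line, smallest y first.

46 3
4231 276
389206 25389
35802721 2335512

√235 → a₀=15, period (3,30); ℓ=2 even so k=1
a_0=15:  p_0=15·1+0=15,  q_0=15·0+1=1
a_1=3:  p_1=3·15+1=46,  q_1=3·1+0=3
fundamental: x₁=46, y₁=3  (since 2116 − 235·9 = 1)
n=2: (46,3)∘(46,3) = (46·46+235·3·3, 46·3+3·46) = (4231,276)
n=3: (4231,276)∘(46,3) = (46·4231+235·3·276, 46·276+3·4231) = (389206,25389)
n=4: (389206,25389)∘(46,3) = (46·389206+235·3·25389, 46·25389+3·389206) = (35802721,2335512)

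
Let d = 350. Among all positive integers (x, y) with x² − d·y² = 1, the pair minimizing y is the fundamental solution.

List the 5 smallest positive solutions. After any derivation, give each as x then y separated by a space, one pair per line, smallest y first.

[18; 1,2,2,2,1,36] for √350; ℓ=6 ⇒ convergent index 5
i=0: a=18 ⇒ p=18, q=1
i=1: a=1 ⇒ p=19, q=1
i=2: a=2 ⇒ p=56, q=3
i=3: a=2 ⇒ p=131, q=7
i=4: a=2 ⇒ p=318, q=17
i=5: a=1 ⇒ p=449, q=24
fundamental: x₁=449, y₁=24  (since 201601 − 350·576 = 1)
(x_2, y_2) = (449·449 + 350·24·24, 449·24 + 24·449) = (403201, 21552)
(x_3, y_3) = (449·403201 + 350·24·21552, 449·21552 + 24·403201) = (362074049, 19353672)
(x_4, y_4) = (449·362074049 + 350·24·19353672, 449·19353672 + 24·362074049) = (325142092801, 17379575904)
(x_5, y_5) = (449·325142092801 + 350·24·17379575904, 449·17379575904 + 24·325142092801) = (291977237261249, 15606839808120)

449 24
403201 21552
362074049 19353672
325142092801 17379575904
291977237261249 15606839808120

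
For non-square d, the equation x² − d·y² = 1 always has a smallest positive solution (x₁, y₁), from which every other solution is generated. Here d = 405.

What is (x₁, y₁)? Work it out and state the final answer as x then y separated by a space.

161 8

√405 → a₀=20, period (8,40); ℓ=2 even so k=1
i=0: a=20 ⇒ p=20, q=1
i=1: a=8 ⇒ p=161, q=8
fundamental: x₁=161, y₁=8  (since 25921 − 405·64 = 1)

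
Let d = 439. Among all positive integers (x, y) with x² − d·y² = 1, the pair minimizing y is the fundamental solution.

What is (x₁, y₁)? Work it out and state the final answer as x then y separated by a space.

√439 → a₀=20, period (1,19,1,40); ℓ=4 even so k=3
a_0=20:  p_0=20·1+0=20,  q_0=20·0+1=1
…
a_2=19:  p_2=19·21+20=419,  q_2=19·1+1=20
a_3=1:  p_3=1·419+21=440,  q_3=1·20+1=21
fundamental: x₁=440, y₁=21  (since 193600 − 439·441 = 1)

440 21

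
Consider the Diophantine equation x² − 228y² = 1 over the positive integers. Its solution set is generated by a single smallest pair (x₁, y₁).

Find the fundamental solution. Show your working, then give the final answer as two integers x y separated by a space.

151 10

√228 → a₀=15, period (10,30); ℓ=2 even so k=1
step 0: (15, 1)  from 15·(1,0) + (0,1)
step 1: (151, 10)  from 10·(15,1) + (1,0)
→ (151, 10).  Check: 151²=22801, 228·10²=22800, difference 1.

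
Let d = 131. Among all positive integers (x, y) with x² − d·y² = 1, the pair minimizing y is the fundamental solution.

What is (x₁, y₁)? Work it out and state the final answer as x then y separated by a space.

√131 → a₀=11, period (2,4,11,4,2,22); ℓ=6 even so k=5
a_0=11:  p_0=11·1+0=11,  q_0=11·0+1=1
a_1=2:  p_1=2·11+1=23,  q_1=2·1+0=2
…
a_3=11:  p_3=11·103+23=1156,  q_3=11·9+2=101
a_4=4:  p_4=4·1156+103=4727,  q_4=4·101+9=413
a_5=2:  p_5=2·4727+1156=10610,  q_5=2·413+101=927
fundamental: x₁=10610, y₁=927  (since 112572100 − 131·859329 = 1)

10610 927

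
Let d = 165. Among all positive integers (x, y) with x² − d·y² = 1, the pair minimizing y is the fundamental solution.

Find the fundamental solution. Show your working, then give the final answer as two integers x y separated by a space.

√165 → a₀=12, period (1,5,2,5,1,24); ℓ=6 even so k=5
a_0=12:  p_0=12·1+0=12,  q_0=12·0+1=1
a_1=1:  p_1=1·12+1=13,  q_1=1·1+0=1
a_2=5:  p_2=5·13+12=77,  q_2=5·1+1=6
a_3=2:  p_3=2·77+13=167,  q_3=2·6+1=13
a_4=5:  p_4=5·167+77=912,  q_4=5·13+6=71
a_5=1:  p_5=1·912+167=1079,  q_5=1·71+13=84
(x₁, y₁) = (1079, 84);  1079² − 165·84² = 1 ✓

1079 84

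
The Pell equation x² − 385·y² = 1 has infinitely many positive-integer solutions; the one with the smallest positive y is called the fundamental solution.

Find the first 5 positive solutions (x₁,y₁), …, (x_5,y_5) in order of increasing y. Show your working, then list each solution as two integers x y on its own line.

[19; 1,1,1,1,1,…,1,1,38] for √385; ℓ=16 ⇒ convergent index 15
k=0  a_k=19  p_k/q_k = 19/1
k=1  a_k=1  p_k/q_k = 20/1
k=2  a_k=1  p_k/q_k = 39/2
k=3  a_k=1  p_k/q_k = 59/3
…
k=5  a_k=1  p_k/q_k = 157/8
k=6  a_k=3  p_k/q_k = 569/29
…
k=8  a_k=2  p_k/q_k = 2021/103
k=9  a_k=1  p_k/q_k = 2747/140
…
k=13  a_k=1  p_k/q_k = 36280/1849
k=14  a_k=1  p_k/q_k = 59551/3035
k=15  a_k=1  p_k/q_k = 95831/4884
fundamental: x₁=95831, y₁=4884  (since 9183580561 − 385·23853456 = 1)
n=2: (95831,4884)∘(95831,4884) = (95831·95831+385·4884·4884, 95831·4884+4884·95831) = (18367161121,936077208)
n=3: (18367161121,936077208)∘(95831,4884) = (95831·18367161121+385·4884·936077208, 95831·936077208+4884·18367161121) = (3520286834677271,179410429834812)
n=4: (3520286834677271,179410429834812)∘(95831,4884) = (95831·3520286834677271+385·4884·179410429834812, 95831·179410429834812+4884·3520286834677271) = (674705215289547953281,34386161802063660336)
n=5: (674705215289547953281,34386161802063660336)∘(95831,4884) = (95831·674705215289547953281+385·4884·34386161802063660336, 95831·34386161802063660336+4884·674705215289547953281) = (129315350969305052987065751,6590520543127714837483620)

95831 4884
18367161121 936077208
3520286834677271 179410429834812
674705215289547953281 34386161802063660336
129315350969305052987065751 6590520543127714837483620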